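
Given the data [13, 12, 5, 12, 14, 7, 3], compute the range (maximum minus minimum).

11

Step 1: Identify the maximum value: max = 14
Step 2: Identify the minimum value: min = 3
Step 3: Range = max - min = 14 - 3 = 11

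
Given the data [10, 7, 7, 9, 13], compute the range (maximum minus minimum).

6

Step 1: Identify the maximum value: max = 13
Step 2: Identify the minimum value: min = 7
Step 3: Range = max - min = 13 - 7 = 6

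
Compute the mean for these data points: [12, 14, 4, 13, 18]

12.2

Step 1: Sum all values: 12 + 14 + 4 + 13 + 18 = 61
Step 2: Count the number of values: n = 5
Step 3: Mean = sum / n = 61 / 5 = 12.2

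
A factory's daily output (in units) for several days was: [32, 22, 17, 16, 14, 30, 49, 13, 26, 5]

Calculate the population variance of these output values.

140.24

Step 1: Compute the mean: (32 + 22 + 17 + 16 + 14 + 30 + 49 + 13 + 26 + 5) / 10 = 22.4
Step 2: Compute squared deviations from the mean:
  (32 - 22.4)^2 = 92.16
  (22 - 22.4)^2 = 0.16
  (17 - 22.4)^2 = 29.16
  (16 - 22.4)^2 = 40.96
  (14 - 22.4)^2 = 70.56
  (30 - 22.4)^2 = 57.76
  (49 - 22.4)^2 = 707.56
  (13 - 22.4)^2 = 88.36
  (26 - 22.4)^2 = 12.96
  (5 - 22.4)^2 = 302.76
Step 3: Sum of squared deviations = 1402.4
Step 4: Population variance = 1402.4 / 10 = 140.24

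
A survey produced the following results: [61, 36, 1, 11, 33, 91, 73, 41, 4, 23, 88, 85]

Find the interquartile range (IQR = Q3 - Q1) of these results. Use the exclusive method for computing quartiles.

68

Step 1: Sort the data: [1, 4, 11, 23, 33, 36, 41, 61, 73, 85, 88, 91]
Step 2: n = 12
Step 3: Using the exclusive quartile method:
  Q1 = 14
  Q2 (median) = 38.5
  Q3 = 82
  IQR = Q3 - Q1 = 82 - 14 = 68
Step 4: IQR = 68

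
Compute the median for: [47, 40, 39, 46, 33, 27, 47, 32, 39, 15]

39

Step 1: Sort the data in ascending order: [15, 27, 32, 33, 39, 39, 40, 46, 47, 47]
Step 2: The number of values is n = 10.
Step 3: Since n is even, the median is the average of positions 5 and 6:
  Median = (39 + 39) / 2 = 39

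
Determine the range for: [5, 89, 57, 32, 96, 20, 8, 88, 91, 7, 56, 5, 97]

92

Step 1: Identify the maximum value: max = 97
Step 2: Identify the minimum value: min = 5
Step 3: Range = max - min = 97 - 5 = 92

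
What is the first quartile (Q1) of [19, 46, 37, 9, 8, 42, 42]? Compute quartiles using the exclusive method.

9

Step 1: Sort the data: [8, 9, 19, 37, 42, 42, 46]
Step 2: n = 7
Step 3: Using the exclusive quartile method:
  Q1 = 9
  Q2 (median) = 37
  Q3 = 42
  IQR = Q3 - Q1 = 42 - 9 = 33
Step 4: Q1 = 9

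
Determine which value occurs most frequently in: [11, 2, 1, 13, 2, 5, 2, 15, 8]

2

Step 1: Count the frequency of each value:
  1: appears 1 time(s)
  2: appears 3 time(s)
  5: appears 1 time(s)
  8: appears 1 time(s)
  11: appears 1 time(s)
  13: appears 1 time(s)
  15: appears 1 time(s)
Step 2: The value 2 appears most frequently (3 times).
Step 3: Mode = 2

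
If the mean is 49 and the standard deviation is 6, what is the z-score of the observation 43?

-1

Step 1: Recall the z-score formula: z = (x - mu) / sigma
Step 2: Substitute values: z = (43 - 49) / 6
Step 3: z = -6 / 6 = -1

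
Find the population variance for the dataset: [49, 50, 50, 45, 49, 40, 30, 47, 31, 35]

57.44

Step 1: Compute the mean: (49 + 50 + 50 + 45 + 49 + 40 + 30 + 47 + 31 + 35) / 10 = 42.6
Step 2: Compute squared deviations from the mean:
  (49 - 42.6)^2 = 40.96
  (50 - 42.6)^2 = 54.76
  (50 - 42.6)^2 = 54.76
  (45 - 42.6)^2 = 5.76
  (49 - 42.6)^2 = 40.96
  (40 - 42.6)^2 = 6.76
  (30 - 42.6)^2 = 158.76
  (47 - 42.6)^2 = 19.36
  (31 - 42.6)^2 = 134.56
  (35 - 42.6)^2 = 57.76
Step 3: Sum of squared deviations = 574.4
Step 4: Population variance = 574.4 / 10 = 57.44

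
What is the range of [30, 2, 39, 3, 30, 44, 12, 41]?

42

Step 1: Identify the maximum value: max = 44
Step 2: Identify the minimum value: min = 2
Step 3: Range = max - min = 44 - 2 = 42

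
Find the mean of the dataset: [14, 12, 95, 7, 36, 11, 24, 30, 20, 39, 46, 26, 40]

30.7692

Step 1: Sum all values: 14 + 12 + 95 + 7 + 36 + 11 + 24 + 30 + 20 + 39 + 46 + 26 + 40 = 400
Step 2: Count the number of values: n = 13
Step 3: Mean = sum / n = 400 / 13 = 30.7692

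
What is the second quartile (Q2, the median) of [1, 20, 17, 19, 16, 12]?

16.5

Step 1: Sort the data: [1, 12, 16, 17, 19, 20]
Step 2: n = 6
Step 3: Q2 is the median. Since n is even, it is the average of the values at positions 3 and 4:
  Q2 = (16 + 17) / 2 = 16.5
Step 4: Q2 = 16.5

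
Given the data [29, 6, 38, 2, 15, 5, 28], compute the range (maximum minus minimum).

36

Step 1: Identify the maximum value: max = 38
Step 2: Identify the minimum value: min = 2
Step 3: Range = max - min = 38 - 2 = 36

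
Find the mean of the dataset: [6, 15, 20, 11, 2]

10.8

Step 1: Sum all values: 6 + 15 + 20 + 11 + 2 = 54
Step 2: Count the number of values: n = 5
Step 3: Mean = sum / n = 54 / 5 = 10.8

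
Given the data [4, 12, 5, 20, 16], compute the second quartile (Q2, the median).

12

Step 1: Sort the data: [4, 5, 12, 16, 20]
Step 2: n = 5
Step 3: Q2 is the median. Since n is odd, it is the middle value at position 3: 12
Step 4: Q2 = 12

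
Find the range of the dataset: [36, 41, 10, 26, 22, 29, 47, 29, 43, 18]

37

Step 1: Identify the maximum value: max = 47
Step 2: Identify the minimum value: min = 10
Step 3: Range = max - min = 47 - 10 = 37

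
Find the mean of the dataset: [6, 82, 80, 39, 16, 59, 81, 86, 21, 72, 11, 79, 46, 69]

53.3571

Step 1: Sum all values: 6 + 82 + 80 + 39 + 16 + 59 + 81 + 86 + 21 + 72 + 11 + 79 + 46 + 69 = 747
Step 2: Count the number of values: n = 14
Step 3: Mean = sum / n = 747 / 14 = 53.3571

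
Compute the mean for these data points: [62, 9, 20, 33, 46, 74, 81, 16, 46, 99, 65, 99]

54.1667

Step 1: Sum all values: 62 + 9 + 20 + 33 + 46 + 74 + 81 + 16 + 46 + 99 + 65 + 99 = 650
Step 2: Count the number of values: n = 12
Step 3: Mean = sum / n = 650 / 12 = 54.1667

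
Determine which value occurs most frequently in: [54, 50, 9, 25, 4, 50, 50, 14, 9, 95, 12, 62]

50

Step 1: Count the frequency of each value:
  4: appears 1 time(s)
  9: appears 2 time(s)
  12: appears 1 time(s)
  14: appears 1 time(s)
  25: appears 1 time(s)
  50: appears 3 time(s)
  54: appears 1 time(s)
  62: appears 1 time(s)
  95: appears 1 time(s)
Step 2: The value 50 appears most frequently (3 times).
Step 3: Mode = 50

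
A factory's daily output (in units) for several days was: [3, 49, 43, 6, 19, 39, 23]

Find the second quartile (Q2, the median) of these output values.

23

Step 1: Sort the data: [3, 6, 19, 23, 39, 43, 49]
Step 2: n = 7
Step 3: Q2 is the median. Since n is odd, it is the middle value at position 4: 23
Step 4: Q2 = 23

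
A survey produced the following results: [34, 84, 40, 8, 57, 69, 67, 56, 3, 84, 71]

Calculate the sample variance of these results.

776.8909

Step 1: Compute the mean: (34 + 84 + 40 + 8 + 57 + 69 + 67 + 56 + 3 + 84 + 71) / 11 = 52.0909
Step 2: Compute squared deviations from the mean:
  (34 - 52.0909)^2 = 327.281
  (84 - 52.0909)^2 = 1018.1901
  (40 - 52.0909)^2 = 146.1901
  (8 - 52.0909)^2 = 1944.0083
  (57 - 52.0909)^2 = 24.0992
  (69 - 52.0909)^2 = 285.9174
  (67 - 52.0909)^2 = 222.281
  (56 - 52.0909)^2 = 15.281
  (3 - 52.0909)^2 = 2409.9174
  (84 - 52.0909)^2 = 1018.1901
  (71 - 52.0909)^2 = 357.5537
Step 3: Sum of squared deviations = 7768.9091
Step 4: Sample variance = 7768.9091 / 10 = 776.8909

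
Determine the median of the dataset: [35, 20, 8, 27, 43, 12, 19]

20

Step 1: Sort the data in ascending order: [8, 12, 19, 20, 27, 35, 43]
Step 2: The number of values is n = 7.
Step 3: Since n is odd, the median is the middle value at position 4: 20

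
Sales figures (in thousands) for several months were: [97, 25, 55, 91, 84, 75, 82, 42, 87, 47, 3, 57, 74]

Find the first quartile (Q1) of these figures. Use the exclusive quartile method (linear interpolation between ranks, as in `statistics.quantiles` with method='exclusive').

44.5

Step 1: Sort the data: [3, 25, 42, 47, 55, 57, 74, 75, 82, 84, 87, 91, 97]
Step 2: n = 13
Step 3: Using the exclusive quartile method:
  Q1 = 44.5
  Q2 (median) = 74
  Q3 = 85.5
  IQR = Q3 - Q1 = 85.5 - 44.5 = 41
Step 4: Q1 = 44.5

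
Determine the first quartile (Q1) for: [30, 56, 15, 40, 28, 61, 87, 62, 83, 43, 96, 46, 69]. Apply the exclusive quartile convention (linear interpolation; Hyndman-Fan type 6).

35

Step 1: Sort the data: [15, 28, 30, 40, 43, 46, 56, 61, 62, 69, 83, 87, 96]
Step 2: n = 13
Step 3: Using the exclusive quartile method:
  Q1 = 35
  Q2 (median) = 56
  Q3 = 76
  IQR = Q3 - Q1 = 76 - 35 = 41
Step 4: Q1 = 35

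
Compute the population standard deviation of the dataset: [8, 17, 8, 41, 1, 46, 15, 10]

15.3114

Step 1: Compute the mean: 18.25
Step 2: Sum of squared deviations from the mean: 1875.5
Step 3: Population variance = 1875.5 / 8 = 234.4375
Step 4: Standard deviation = sqrt(234.4375) = 15.3114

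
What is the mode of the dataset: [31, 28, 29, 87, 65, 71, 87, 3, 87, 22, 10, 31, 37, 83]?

87

Step 1: Count the frequency of each value:
  3: appears 1 time(s)
  10: appears 1 time(s)
  22: appears 1 time(s)
  28: appears 1 time(s)
  29: appears 1 time(s)
  31: appears 2 time(s)
  37: appears 1 time(s)
  65: appears 1 time(s)
  71: appears 1 time(s)
  83: appears 1 time(s)
  87: appears 3 time(s)
Step 2: The value 87 appears most frequently (3 times).
Step 3: Mode = 87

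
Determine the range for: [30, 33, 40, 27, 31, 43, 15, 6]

37

Step 1: Identify the maximum value: max = 43
Step 2: Identify the minimum value: min = 6
Step 3: Range = max - min = 43 - 6 = 37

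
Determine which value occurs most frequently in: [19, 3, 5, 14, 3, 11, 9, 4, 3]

3

Step 1: Count the frequency of each value:
  3: appears 3 time(s)
  4: appears 1 time(s)
  5: appears 1 time(s)
  9: appears 1 time(s)
  11: appears 1 time(s)
  14: appears 1 time(s)
  19: appears 1 time(s)
Step 2: The value 3 appears most frequently (3 times).
Step 3: Mode = 3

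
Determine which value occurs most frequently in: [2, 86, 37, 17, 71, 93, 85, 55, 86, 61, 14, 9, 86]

86

Step 1: Count the frequency of each value:
  2: appears 1 time(s)
  9: appears 1 time(s)
  14: appears 1 time(s)
  17: appears 1 time(s)
  37: appears 1 time(s)
  55: appears 1 time(s)
  61: appears 1 time(s)
  71: appears 1 time(s)
  85: appears 1 time(s)
  86: appears 3 time(s)
  93: appears 1 time(s)
Step 2: The value 86 appears most frequently (3 times).
Step 3: Mode = 86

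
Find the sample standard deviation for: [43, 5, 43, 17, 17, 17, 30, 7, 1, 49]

17.3106

Step 1: Compute the mean: 22.9
Step 2: Sum of squared deviations from the mean: 2696.9
Step 3: Sample variance = 2696.9 / 9 = 299.6556
Step 4: Standard deviation = sqrt(299.6556) = 17.3106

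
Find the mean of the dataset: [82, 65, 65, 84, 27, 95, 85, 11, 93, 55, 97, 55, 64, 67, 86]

68.7333

Step 1: Sum all values: 82 + 65 + 65 + 84 + 27 + 95 + 85 + 11 + 93 + 55 + 97 + 55 + 64 + 67 + 86 = 1031
Step 2: Count the number of values: n = 15
Step 3: Mean = sum / n = 1031 / 15 = 68.7333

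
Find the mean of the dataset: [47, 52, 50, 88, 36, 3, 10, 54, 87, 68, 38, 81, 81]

53.4615

Step 1: Sum all values: 47 + 52 + 50 + 88 + 36 + 3 + 10 + 54 + 87 + 68 + 38 + 81 + 81 = 695
Step 2: Count the number of values: n = 13
Step 3: Mean = sum / n = 695 / 13 = 53.4615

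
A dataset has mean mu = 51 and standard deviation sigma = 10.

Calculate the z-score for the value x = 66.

1.5

Step 1: Recall the z-score formula: z = (x - mu) / sigma
Step 2: Substitute values: z = (66 - 51) / 10
Step 3: z = 15 / 10 = 1.5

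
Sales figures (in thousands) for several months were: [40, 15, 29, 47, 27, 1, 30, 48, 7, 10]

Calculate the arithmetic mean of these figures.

25.4

Step 1: Sum all values: 40 + 15 + 29 + 47 + 27 + 1 + 30 + 48 + 7 + 10 = 254
Step 2: Count the number of values: n = 10
Step 3: Mean = sum / n = 254 / 10 = 25.4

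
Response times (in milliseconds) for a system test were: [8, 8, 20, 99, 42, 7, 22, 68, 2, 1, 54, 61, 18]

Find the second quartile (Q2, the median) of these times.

20

Step 1: Sort the data: [1, 2, 7, 8, 8, 18, 20, 22, 42, 54, 61, 68, 99]
Step 2: n = 13
Step 3: Q2 is the median. Since n is odd, it is the middle value at position 7: 20
Step 4: Q2 = 20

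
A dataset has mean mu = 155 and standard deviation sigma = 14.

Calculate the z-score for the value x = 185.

2.1429

Step 1: Recall the z-score formula: z = (x - mu) / sigma
Step 2: Substitute values: z = (185 - 155) / 14
Step 3: z = 30 / 14 = 2.1429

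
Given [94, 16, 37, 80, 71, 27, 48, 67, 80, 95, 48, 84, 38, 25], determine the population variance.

672.4082

Step 1: Compute the mean: (94 + 16 + 37 + 80 + 71 + 27 + 48 + 67 + 80 + 95 + 48 + 84 + 38 + 25) / 14 = 57.8571
Step 2: Compute squared deviations from the mean:
  (94 - 57.8571)^2 = 1306.3061
  (16 - 57.8571)^2 = 1752.0204
  (37 - 57.8571)^2 = 435.0204
  (80 - 57.8571)^2 = 490.3061
  (71 - 57.8571)^2 = 172.7347
  (27 - 57.8571)^2 = 952.1633
  (48 - 57.8571)^2 = 97.1633
  (67 - 57.8571)^2 = 83.5918
  (80 - 57.8571)^2 = 490.3061
  (95 - 57.8571)^2 = 1379.5918
  (48 - 57.8571)^2 = 97.1633
  (84 - 57.8571)^2 = 683.449
  (38 - 57.8571)^2 = 394.3061
  (25 - 57.8571)^2 = 1079.5918
Step 3: Sum of squared deviations = 9413.7143
Step 4: Population variance = 9413.7143 / 14 = 672.4082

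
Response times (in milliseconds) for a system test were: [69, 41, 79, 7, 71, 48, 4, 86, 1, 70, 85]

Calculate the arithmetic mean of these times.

51

Step 1: Sum all values: 69 + 41 + 79 + 7 + 71 + 48 + 4 + 86 + 1 + 70 + 85 = 561
Step 2: Count the number of values: n = 11
Step 3: Mean = sum / n = 561 / 11 = 51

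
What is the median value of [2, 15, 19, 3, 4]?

4

Step 1: Sort the data in ascending order: [2, 3, 4, 15, 19]
Step 2: The number of values is n = 5.
Step 3: Since n is odd, the median is the middle value at position 3: 4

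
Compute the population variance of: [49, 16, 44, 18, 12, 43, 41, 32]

185.8594

Step 1: Compute the mean: (49 + 16 + 44 + 18 + 12 + 43 + 41 + 32) / 8 = 31.875
Step 2: Compute squared deviations from the mean:
  (49 - 31.875)^2 = 293.2656
  (16 - 31.875)^2 = 252.0156
  (44 - 31.875)^2 = 147.0156
  (18 - 31.875)^2 = 192.5156
  (12 - 31.875)^2 = 395.0156
  (43 - 31.875)^2 = 123.7656
  (41 - 31.875)^2 = 83.2656
  (32 - 31.875)^2 = 0.0156
Step 3: Sum of squared deviations = 1486.875
Step 4: Population variance = 1486.875 / 8 = 185.8594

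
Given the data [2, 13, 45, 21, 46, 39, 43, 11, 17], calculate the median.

21

Step 1: Sort the data in ascending order: [2, 11, 13, 17, 21, 39, 43, 45, 46]
Step 2: The number of values is n = 9.
Step 3: Since n is odd, the median is the middle value at position 5: 21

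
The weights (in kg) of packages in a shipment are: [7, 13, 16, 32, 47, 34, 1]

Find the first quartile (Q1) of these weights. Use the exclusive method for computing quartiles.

7

Step 1: Sort the data: [1, 7, 13, 16, 32, 34, 47]
Step 2: n = 7
Step 3: Using the exclusive quartile method:
  Q1 = 7
  Q2 (median) = 16
  Q3 = 34
  IQR = Q3 - Q1 = 34 - 7 = 27
Step 4: Q1 = 7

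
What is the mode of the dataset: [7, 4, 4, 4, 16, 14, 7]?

4

Step 1: Count the frequency of each value:
  4: appears 3 time(s)
  7: appears 2 time(s)
  14: appears 1 time(s)
  16: appears 1 time(s)
Step 2: The value 4 appears most frequently (3 times).
Step 3: Mode = 4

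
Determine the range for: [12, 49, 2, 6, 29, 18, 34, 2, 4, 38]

47

Step 1: Identify the maximum value: max = 49
Step 2: Identify the minimum value: min = 2
Step 3: Range = max - min = 49 - 2 = 47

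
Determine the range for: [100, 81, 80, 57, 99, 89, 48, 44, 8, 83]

92

Step 1: Identify the maximum value: max = 100
Step 2: Identify the minimum value: min = 8
Step 3: Range = max - min = 100 - 8 = 92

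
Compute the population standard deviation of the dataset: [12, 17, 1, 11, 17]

5.8515

Step 1: Compute the mean: 11.6
Step 2: Sum of squared deviations from the mean: 171.2
Step 3: Population variance = 171.2 / 5 = 34.24
Step 4: Standard deviation = sqrt(34.24) = 5.8515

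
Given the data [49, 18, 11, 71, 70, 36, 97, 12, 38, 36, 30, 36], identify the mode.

36

Step 1: Count the frequency of each value:
  11: appears 1 time(s)
  12: appears 1 time(s)
  18: appears 1 time(s)
  30: appears 1 time(s)
  36: appears 3 time(s)
  38: appears 1 time(s)
  49: appears 1 time(s)
  70: appears 1 time(s)
  71: appears 1 time(s)
  97: appears 1 time(s)
Step 2: The value 36 appears most frequently (3 times).
Step 3: Mode = 36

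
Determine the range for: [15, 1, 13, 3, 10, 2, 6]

14

Step 1: Identify the maximum value: max = 15
Step 2: Identify the minimum value: min = 1
Step 3: Range = max - min = 15 - 1 = 14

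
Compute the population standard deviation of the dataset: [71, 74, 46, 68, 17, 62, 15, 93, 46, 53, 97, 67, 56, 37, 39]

23.0376

Step 1: Compute the mean: 56.0667
Step 2: Sum of squared deviations from the mean: 7960.9333
Step 3: Population variance = 7960.9333 / 15 = 530.7289
Step 4: Standard deviation = sqrt(530.7289) = 23.0376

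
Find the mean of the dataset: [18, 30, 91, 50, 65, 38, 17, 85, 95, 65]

55.4

Step 1: Sum all values: 18 + 30 + 91 + 50 + 65 + 38 + 17 + 85 + 95 + 65 = 554
Step 2: Count the number of values: n = 10
Step 3: Mean = sum / n = 554 / 10 = 55.4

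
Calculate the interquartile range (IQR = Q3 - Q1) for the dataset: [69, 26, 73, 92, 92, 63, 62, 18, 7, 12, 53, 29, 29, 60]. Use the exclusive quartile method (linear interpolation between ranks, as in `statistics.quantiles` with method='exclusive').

46

Step 1: Sort the data: [7, 12, 18, 26, 29, 29, 53, 60, 62, 63, 69, 73, 92, 92]
Step 2: n = 14
Step 3: Using the exclusive quartile method:
  Q1 = 24
  Q2 (median) = 56.5
  Q3 = 70
  IQR = Q3 - Q1 = 70 - 24 = 46
Step 4: IQR = 46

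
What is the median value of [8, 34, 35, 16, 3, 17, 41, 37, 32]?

32

Step 1: Sort the data in ascending order: [3, 8, 16, 17, 32, 34, 35, 37, 41]
Step 2: The number of values is n = 9.
Step 3: Since n is odd, the median is the middle value at position 5: 32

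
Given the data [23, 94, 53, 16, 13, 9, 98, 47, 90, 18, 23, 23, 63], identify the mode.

23

Step 1: Count the frequency of each value:
  9: appears 1 time(s)
  13: appears 1 time(s)
  16: appears 1 time(s)
  18: appears 1 time(s)
  23: appears 3 time(s)
  47: appears 1 time(s)
  53: appears 1 time(s)
  63: appears 1 time(s)
  90: appears 1 time(s)
  94: appears 1 time(s)
  98: appears 1 time(s)
Step 2: The value 23 appears most frequently (3 times).
Step 3: Mode = 23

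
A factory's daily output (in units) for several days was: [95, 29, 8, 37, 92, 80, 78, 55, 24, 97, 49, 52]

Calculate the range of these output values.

89

Step 1: Identify the maximum value: max = 97
Step 2: Identify the minimum value: min = 8
Step 3: Range = max - min = 97 - 8 = 89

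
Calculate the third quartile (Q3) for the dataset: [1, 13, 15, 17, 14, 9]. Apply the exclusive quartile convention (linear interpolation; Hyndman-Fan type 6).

15.5

Step 1: Sort the data: [1, 9, 13, 14, 15, 17]
Step 2: n = 6
Step 3: Using the exclusive quartile method:
  Q1 = 7
  Q2 (median) = 13.5
  Q3 = 15.5
  IQR = Q3 - Q1 = 15.5 - 7 = 8.5
Step 4: Q3 = 15.5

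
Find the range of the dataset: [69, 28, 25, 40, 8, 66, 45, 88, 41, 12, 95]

87

Step 1: Identify the maximum value: max = 95
Step 2: Identify the minimum value: min = 8
Step 3: Range = max - min = 95 - 8 = 87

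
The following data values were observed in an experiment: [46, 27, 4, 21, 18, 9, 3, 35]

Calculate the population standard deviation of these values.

14.2297

Step 1: Compute the mean: 20.375
Step 2: Sum of squared deviations from the mean: 1619.875
Step 3: Population variance = 1619.875 / 8 = 202.4844
Step 4: Standard deviation = sqrt(202.4844) = 14.2297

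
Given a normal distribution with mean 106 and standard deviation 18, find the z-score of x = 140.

1.8889

Step 1: Recall the z-score formula: z = (x - mu) / sigma
Step 2: Substitute values: z = (140 - 106) / 18
Step 3: z = 34 / 18 = 1.8889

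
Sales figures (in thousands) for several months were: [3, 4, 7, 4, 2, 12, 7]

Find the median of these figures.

4

Step 1: Sort the data in ascending order: [2, 3, 4, 4, 7, 7, 12]
Step 2: The number of values is n = 7.
Step 3: Since n is odd, the median is the middle value at position 4: 4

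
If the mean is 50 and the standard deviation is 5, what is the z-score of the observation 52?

0.4

Step 1: Recall the z-score formula: z = (x - mu) / sigma
Step 2: Substitute values: z = (52 - 50) / 5
Step 3: z = 2 / 5 = 0.4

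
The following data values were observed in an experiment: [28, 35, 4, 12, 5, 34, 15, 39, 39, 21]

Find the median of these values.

24.5

Step 1: Sort the data in ascending order: [4, 5, 12, 15, 21, 28, 34, 35, 39, 39]
Step 2: The number of values is n = 10.
Step 3: Since n is even, the median is the average of positions 5 and 6:
  Median = (21 + 28) / 2 = 24.5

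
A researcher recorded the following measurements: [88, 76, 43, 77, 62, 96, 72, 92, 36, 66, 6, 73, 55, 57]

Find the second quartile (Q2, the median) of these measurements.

69

Step 1: Sort the data: [6, 36, 43, 55, 57, 62, 66, 72, 73, 76, 77, 88, 92, 96]
Step 2: n = 14
Step 3: Q2 is the median. Since n is even, it is the average of the values at positions 7 and 8:
  Q2 = (66 + 72) / 2 = 69
Step 4: Q2 = 69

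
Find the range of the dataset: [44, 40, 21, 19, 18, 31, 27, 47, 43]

29

Step 1: Identify the maximum value: max = 47
Step 2: Identify the minimum value: min = 18
Step 3: Range = max - min = 47 - 18 = 29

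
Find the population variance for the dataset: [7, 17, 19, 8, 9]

24.8

Step 1: Compute the mean: (7 + 17 + 19 + 8 + 9) / 5 = 12
Step 2: Compute squared deviations from the mean:
  (7 - 12)^2 = 25
  (17 - 12)^2 = 25
  (19 - 12)^2 = 49
  (8 - 12)^2 = 16
  (9 - 12)^2 = 9
Step 3: Sum of squared deviations = 124
Step 4: Population variance = 124 / 5 = 24.8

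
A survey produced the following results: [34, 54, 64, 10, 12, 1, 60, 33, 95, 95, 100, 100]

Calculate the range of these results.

99

Step 1: Identify the maximum value: max = 100
Step 2: Identify the minimum value: min = 1
Step 3: Range = max - min = 100 - 1 = 99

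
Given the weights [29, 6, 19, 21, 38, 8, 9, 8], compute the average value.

17.25

Step 1: Sum all values: 29 + 6 + 19 + 21 + 38 + 8 + 9 + 8 = 138
Step 2: Count the number of values: n = 8
Step 3: Mean = sum / n = 138 / 8 = 17.25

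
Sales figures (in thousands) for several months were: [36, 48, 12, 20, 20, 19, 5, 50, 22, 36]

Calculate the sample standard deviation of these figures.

15.0096

Step 1: Compute the mean: 26.8
Step 2: Sum of squared deviations from the mean: 2027.6
Step 3: Sample variance = 2027.6 / 9 = 225.2889
Step 4: Standard deviation = sqrt(225.2889) = 15.0096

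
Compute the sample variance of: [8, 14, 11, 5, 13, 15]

14.8

Step 1: Compute the mean: (8 + 14 + 11 + 5 + 13 + 15) / 6 = 11
Step 2: Compute squared deviations from the mean:
  (8 - 11)^2 = 9
  (14 - 11)^2 = 9
  (11 - 11)^2 = 0
  (5 - 11)^2 = 36
  (13 - 11)^2 = 4
  (15 - 11)^2 = 16
Step 3: Sum of squared deviations = 74
Step 4: Sample variance = 74 / 5 = 14.8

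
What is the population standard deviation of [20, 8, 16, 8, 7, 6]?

5.2414

Step 1: Compute the mean: 10.8333
Step 2: Sum of squared deviations from the mean: 164.8333
Step 3: Population variance = 164.8333 / 6 = 27.4722
Step 4: Standard deviation = sqrt(27.4722) = 5.2414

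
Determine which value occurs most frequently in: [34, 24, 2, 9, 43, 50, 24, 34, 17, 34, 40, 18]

34

Step 1: Count the frequency of each value:
  2: appears 1 time(s)
  9: appears 1 time(s)
  17: appears 1 time(s)
  18: appears 1 time(s)
  24: appears 2 time(s)
  34: appears 3 time(s)
  40: appears 1 time(s)
  43: appears 1 time(s)
  50: appears 1 time(s)
Step 2: The value 34 appears most frequently (3 times).
Step 3: Mode = 34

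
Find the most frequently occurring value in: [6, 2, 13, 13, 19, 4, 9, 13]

13

Step 1: Count the frequency of each value:
  2: appears 1 time(s)
  4: appears 1 time(s)
  6: appears 1 time(s)
  9: appears 1 time(s)
  13: appears 3 time(s)
  19: appears 1 time(s)
Step 2: The value 13 appears most frequently (3 times).
Step 3: Mode = 13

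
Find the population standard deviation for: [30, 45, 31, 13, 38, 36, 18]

10.4119

Step 1: Compute the mean: 30.1429
Step 2: Sum of squared deviations from the mean: 758.8571
Step 3: Population variance = 758.8571 / 7 = 108.4082
Step 4: Standard deviation = sqrt(108.4082) = 10.4119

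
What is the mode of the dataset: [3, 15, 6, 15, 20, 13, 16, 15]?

15

Step 1: Count the frequency of each value:
  3: appears 1 time(s)
  6: appears 1 time(s)
  13: appears 1 time(s)
  15: appears 3 time(s)
  16: appears 1 time(s)
  20: appears 1 time(s)
Step 2: The value 15 appears most frequently (3 times).
Step 3: Mode = 15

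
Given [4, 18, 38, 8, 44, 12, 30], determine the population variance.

205.7143

Step 1: Compute the mean: (4 + 18 + 38 + 8 + 44 + 12 + 30) / 7 = 22
Step 2: Compute squared deviations from the mean:
  (4 - 22)^2 = 324
  (18 - 22)^2 = 16
  (38 - 22)^2 = 256
  (8 - 22)^2 = 196
  (44 - 22)^2 = 484
  (12 - 22)^2 = 100
  (30 - 22)^2 = 64
Step 3: Sum of squared deviations = 1440
Step 4: Population variance = 1440 / 7 = 205.7143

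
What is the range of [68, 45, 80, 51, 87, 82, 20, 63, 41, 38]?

67

Step 1: Identify the maximum value: max = 87
Step 2: Identify the minimum value: min = 20
Step 3: Range = max - min = 87 - 20 = 67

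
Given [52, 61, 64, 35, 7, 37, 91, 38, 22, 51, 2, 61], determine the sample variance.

643.5379

Step 1: Compute the mean: (52 + 61 + 64 + 35 + 7 + 37 + 91 + 38 + 22 + 51 + 2 + 61) / 12 = 43.4167
Step 2: Compute squared deviations from the mean:
  (52 - 43.4167)^2 = 73.6736
  (61 - 43.4167)^2 = 309.1736
  (64 - 43.4167)^2 = 423.6736
  (35 - 43.4167)^2 = 70.8403
  (7 - 43.4167)^2 = 1326.1736
  (37 - 43.4167)^2 = 41.1736
  (91 - 43.4167)^2 = 2264.1736
  (38 - 43.4167)^2 = 29.3403
  (22 - 43.4167)^2 = 458.6736
  (51 - 43.4167)^2 = 57.5069
  (2 - 43.4167)^2 = 1715.3403
  (61 - 43.4167)^2 = 309.1736
Step 3: Sum of squared deviations = 7078.9167
Step 4: Sample variance = 7078.9167 / 11 = 643.5379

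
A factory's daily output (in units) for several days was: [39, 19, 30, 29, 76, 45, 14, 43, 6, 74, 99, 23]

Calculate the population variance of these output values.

727.2431

Step 1: Compute the mean: (39 + 19 + 30 + 29 + 76 + 45 + 14 + 43 + 6 + 74 + 99 + 23) / 12 = 41.4167
Step 2: Compute squared deviations from the mean:
  (39 - 41.4167)^2 = 5.8403
  (19 - 41.4167)^2 = 502.5069
  (30 - 41.4167)^2 = 130.3403
  (29 - 41.4167)^2 = 154.1736
  (76 - 41.4167)^2 = 1196.0069
  (45 - 41.4167)^2 = 12.8403
  (14 - 41.4167)^2 = 751.6736
  (43 - 41.4167)^2 = 2.5069
  (6 - 41.4167)^2 = 1254.3403
  (74 - 41.4167)^2 = 1061.6736
  (99 - 41.4167)^2 = 3315.8403
  (23 - 41.4167)^2 = 339.1736
Step 3: Sum of squared deviations = 8726.9167
Step 4: Population variance = 8726.9167 / 12 = 727.2431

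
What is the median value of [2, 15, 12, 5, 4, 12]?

8.5

Step 1: Sort the data in ascending order: [2, 4, 5, 12, 12, 15]
Step 2: The number of values is n = 6.
Step 3: Since n is even, the median is the average of positions 3 and 4:
  Median = (5 + 12) / 2 = 8.5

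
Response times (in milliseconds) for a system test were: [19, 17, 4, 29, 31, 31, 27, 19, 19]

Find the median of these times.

19

Step 1: Sort the data in ascending order: [4, 17, 19, 19, 19, 27, 29, 31, 31]
Step 2: The number of values is n = 9.
Step 3: Since n is odd, the median is the middle value at position 5: 19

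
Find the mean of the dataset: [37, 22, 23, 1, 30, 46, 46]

29.2857

Step 1: Sum all values: 37 + 22 + 23 + 1 + 30 + 46 + 46 = 205
Step 2: Count the number of values: n = 7
Step 3: Mean = sum / n = 205 / 7 = 29.2857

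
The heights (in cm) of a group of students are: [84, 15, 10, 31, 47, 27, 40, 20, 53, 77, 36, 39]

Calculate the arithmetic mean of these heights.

39.9167

Step 1: Sum all values: 84 + 15 + 10 + 31 + 47 + 27 + 40 + 20 + 53 + 77 + 36 + 39 = 479
Step 2: Count the number of values: n = 12
Step 3: Mean = sum / n = 479 / 12 = 39.9167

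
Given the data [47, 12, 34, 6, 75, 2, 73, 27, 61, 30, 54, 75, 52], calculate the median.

47

Step 1: Sort the data in ascending order: [2, 6, 12, 27, 30, 34, 47, 52, 54, 61, 73, 75, 75]
Step 2: The number of values is n = 13.
Step 3: Since n is odd, the median is the middle value at position 7: 47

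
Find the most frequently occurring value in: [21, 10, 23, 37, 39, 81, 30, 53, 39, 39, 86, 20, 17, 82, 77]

39

Step 1: Count the frequency of each value:
  10: appears 1 time(s)
  17: appears 1 time(s)
  20: appears 1 time(s)
  21: appears 1 time(s)
  23: appears 1 time(s)
  30: appears 1 time(s)
  37: appears 1 time(s)
  39: appears 3 time(s)
  53: appears 1 time(s)
  77: appears 1 time(s)
  81: appears 1 time(s)
  82: appears 1 time(s)
  86: appears 1 time(s)
Step 2: The value 39 appears most frequently (3 times).
Step 3: Mode = 39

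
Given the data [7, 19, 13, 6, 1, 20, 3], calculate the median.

7

Step 1: Sort the data in ascending order: [1, 3, 6, 7, 13, 19, 20]
Step 2: The number of values is n = 7.
Step 3: Since n is odd, the median is the middle value at position 4: 7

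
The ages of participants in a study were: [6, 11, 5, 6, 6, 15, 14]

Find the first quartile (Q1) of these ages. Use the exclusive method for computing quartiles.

6

Step 1: Sort the data: [5, 6, 6, 6, 11, 14, 15]
Step 2: n = 7
Step 3: Using the exclusive quartile method:
  Q1 = 6
  Q2 (median) = 6
  Q3 = 14
  IQR = Q3 - Q1 = 14 - 6 = 8
Step 4: Q1 = 6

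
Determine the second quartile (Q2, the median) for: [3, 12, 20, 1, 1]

3

Step 1: Sort the data: [1, 1, 3, 12, 20]
Step 2: n = 5
Step 3: Q2 is the median. Since n is odd, it is the middle value at position 3: 3
Step 4: Q2 = 3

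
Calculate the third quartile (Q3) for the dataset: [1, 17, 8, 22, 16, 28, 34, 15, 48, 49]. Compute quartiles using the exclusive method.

37.5

Step 1: Sort the data: [1, 8, 15, 16, 17, 22, 28, 34, 48, 49]
Step 2: n = 10
Step 3: Using the exclusive quartile method:
  Q1 = 13.25
  Q2 (median) = 19.5
  Q3 = 37.5
  IQR = Q3 - Q1 = 37.5 - 13.25 = 24.25
Step 4: Q3 = 37.5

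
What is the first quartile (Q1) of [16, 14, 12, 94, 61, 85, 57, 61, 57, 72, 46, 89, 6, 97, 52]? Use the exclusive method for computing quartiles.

16

Step 1: Sort the data: [6, 12, 14, 16, 46, 52, 57, 57, 61, 61, 72, 85, 89, 94, 97]
Step 2: n = 15
Step 3: Using the exclusive quartile method:
  Q1 = 16
  Q2 (median) = 57
  Q3 = 85
  IQR = Q3 - Q1 = 85 - 16 = 69
Step 4: Q1 = 16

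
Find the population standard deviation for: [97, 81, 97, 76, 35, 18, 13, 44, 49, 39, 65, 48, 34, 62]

25.6622

Step 1: Compute the mean: 54.1429
Step 2: Sum of squared deviations from the mean: 9219.7143
Step 3: Population variance = 9219.7143 / 14 = 658.551
Step 4: Standard deviation = sqrt(658.551) = 25.6622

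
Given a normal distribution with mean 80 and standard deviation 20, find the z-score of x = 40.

-2

Step 1: Recall the z-score formula: z = (x - mu) / sigma
Step 2: Substitute values: z = (40 - 80) / 20
Step 3: z = -40 / 20 = -2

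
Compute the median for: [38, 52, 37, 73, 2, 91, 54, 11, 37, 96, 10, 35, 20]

37

Step 1: Sort the data in ascending order: [2, 10, 11, 20, 35, 37, 37, 38, 52, 54, 73, 91, 96]
Step 2: The number of values is n = 13.
Step 3: Since n is odd, the median is the middle value at position 7: 37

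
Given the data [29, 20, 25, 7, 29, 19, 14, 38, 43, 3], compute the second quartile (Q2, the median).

22.5

Step 1: Sort the data: [3, 7, 14, 19, 20, 25, 29, 29, 38, 43]
Step 2: n = 10
Step 3: Q2 is the median. Since n is even, it is the average of the values at positions 5 and 6:
  Q2 = (20 + 25) / 2 = 22.5
Step 4: Q2 = 22.5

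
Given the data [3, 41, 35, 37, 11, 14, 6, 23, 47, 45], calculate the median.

29

Step 1: Sort the data in ascending order: [3, 6, 11, 14, 23, 35, 37, 41, 45, 47]
Step 2: The number of values is n = 10.
Step 3: Since n is even, the median is the average of positions 5 and 6:
  Median = (23 + 35) / 2 = 29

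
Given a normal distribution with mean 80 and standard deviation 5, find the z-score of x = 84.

0.8

Step 1: Recall the z-score formula: z = (x - mu) / sigma
Step 2: Substitute values: z = (84 - 80) / 5
Step 3: z = 4 / 5 = 0.8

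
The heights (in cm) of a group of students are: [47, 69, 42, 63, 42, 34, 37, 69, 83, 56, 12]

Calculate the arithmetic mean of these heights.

50.3636

Step 1: Sum all values: 47 + 69 + 42 + 63 + 42 + 34 + 37 + 69 + 83 + 56 + 12 = 554
Step 2: Count the number of values: n = 11
Step 3: Mean = sum / n = 554 / 11 = 50.3636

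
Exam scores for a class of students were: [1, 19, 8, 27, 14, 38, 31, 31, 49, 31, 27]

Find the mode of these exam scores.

31

Step 1: Count the frequency of each value:
  1: appears 1 time(s)
  8: appears 1 time(s)
  14: appears 1 time(s)
  19: appears 1 time(s)
  27: appears 2 time(s)
  31: appears 3 time(s)
  38: appears 1 time(s)
  49: appears 1 time(s)
Step 2: The value 31 appears most frequently (3 times).
Step 3: Mode = 31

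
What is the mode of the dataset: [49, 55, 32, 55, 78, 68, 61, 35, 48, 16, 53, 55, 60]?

55

Step 1: Count the frequency of each value:
  16: appears 1 time(s)
  32: appears 1 time(s)
  35: appears 1 time(s)
  48: appears 1 time(s)
  49: appears 1 time(s)
  53: appears 1 time(s)
  55: appears 3 time(s)
  60: appears 1 time(s)
  61: appears 1 time(s)
  68: appears 1 time(s)
  78: appears 1 time(s)
Step 2: The value 55 appears most frequently (3 times).
Step 3: Mode = 55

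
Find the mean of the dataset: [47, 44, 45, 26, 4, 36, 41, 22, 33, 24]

32.2

Step 1: Sum all values: 47 + 44 + 45 + 26 + 4 + 36 + 41 + 22 + 33 + 24 = 322
Step 2: Count the number of values: n = 10
Step 3: Mean = sum / n = 322 / 10 = 32.2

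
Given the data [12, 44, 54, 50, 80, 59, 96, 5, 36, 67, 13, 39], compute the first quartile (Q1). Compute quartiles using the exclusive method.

18.75

Step 1: Sort the data: [5, 12, 13, 36, 39, 44, 50, 54, 59, 67, 80, 96]
Step 2: n = 12
Step 3: Using the exclusive quartile method:
  Q1 = 18.75
  Q2 (median) = 47
  Q3 = 65
  IQR = Q3 - Q1 = 65 - 18.75 = 46.25
Step 4: Q1 = 18.75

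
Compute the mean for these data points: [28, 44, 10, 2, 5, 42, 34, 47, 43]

28.3333

Step 1: Sum all values: 28 + 44 + 10 + 2 + 5 + 42 + 34 + 47 + 43 = 255
Step 2: Count the number of values: n = 9
Step 3: Mean = sum / n = 255 / 9 = 28.3333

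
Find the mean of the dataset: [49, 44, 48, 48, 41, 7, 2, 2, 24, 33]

29.8

Step 1: Sum all values: 49 + 44 + 48 + 48 + 41 + 7 + 2 + 2 + 24 + 33 = 298
Step 2: Count the number of values: n = 10
Step 3: Mean = sum / n = 298 / 10 = 29.8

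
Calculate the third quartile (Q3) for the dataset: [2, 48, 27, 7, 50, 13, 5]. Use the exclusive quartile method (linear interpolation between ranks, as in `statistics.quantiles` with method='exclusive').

48

Step 1: Sort the data: [2, 5, 7, 13, 27, 48, 50]
Step 2: n = 7
Step 3: Using the exclusive quartile method:
  Q1 = 5
  Q2 (median) = 13
  Q3 = 48
  IQR = Q3 - Q1 = 48 - 5 = 43
Step 4: Q3 = 48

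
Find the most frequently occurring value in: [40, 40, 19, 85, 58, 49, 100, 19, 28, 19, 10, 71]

19

Step 1: Count the frequency of each value:
  10: appears 1 time(s)
  19: appears 3 time(s)
  28: appears 1 time(s)
  40: appears 2 time(s)
  49: appears 1 time(s)
  58: appears 1 time(s)
  71: appears 1 time(s)
  85: appears 1 time(s)
  100: appears 1 time(s)
Step 2: The value 19 appears most frequently (3 times).
Step 3: Mode = 19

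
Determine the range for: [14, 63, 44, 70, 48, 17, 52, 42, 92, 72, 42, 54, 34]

78

Step 1: Identify the maximum value: max = 92
Step 2: Identify the minimum value: min = 14
Step 3: Range = max - min = 92 - 14 = 78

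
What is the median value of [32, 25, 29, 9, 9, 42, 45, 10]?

27

Step 1: Sort the data in ascending order: [9, 9, 10, 25, 29, 32, 42, 45]
Step 2: The number of values is n = 8.
Step 3: Since n is even, the median is the average of positions 4 and 5:
  Median = (25 + 29) / 2 = 27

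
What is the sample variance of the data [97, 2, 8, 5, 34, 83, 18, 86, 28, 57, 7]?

1292.8545

Step 1: Compute the mean: (97 + 2 + 8 + 5 + 34 + 83 + 18 + 86 + 28 + 57 + 7) / 11 = 38.6364
Step 2: Compute squared deviations from the mean:
  (97 - 38.6364)^2 = 3406.314
  (2 - 38.6364)^2 = 1342.2231
  (8 - 38.6364)^2 = 938.5868
  (5 - 38.6364)^2 = 1131.405
  (34 - 38.6364)^2 = 21.4959
  (83 - 38.6364)^2 = 1968.1322
  (18 - 38.6364)^2 = 425.8595
  (86 - 38.6364)^2 = 2243.314
  (28 - 38.6364)^2 = 113.1322
  (57 - 38.6364)^2 = 337.2231
  (7 - 38.6364)^2 = 1000.8595
Step 3: Sum of squared deviations = 12928.5455
Step 4: Sample variance = 12928.5455 / 10 = 1292.8545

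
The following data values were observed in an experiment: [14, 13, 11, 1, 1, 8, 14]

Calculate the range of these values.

13

Step 1: Identify the maximum value: max = 14
Step 2: Identify the minimum value: min = 1
Step 3: Range = max - min = 14 - 1 = 13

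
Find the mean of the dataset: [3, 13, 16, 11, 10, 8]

10.1667

Step 1: Sum all values: 3 + 13 + 16 + 11 + 10 + 8 = 61
Step 2: Count the number of values: n = 6
Step 3: Mean = sum / n = 61 / 6 = 10.1667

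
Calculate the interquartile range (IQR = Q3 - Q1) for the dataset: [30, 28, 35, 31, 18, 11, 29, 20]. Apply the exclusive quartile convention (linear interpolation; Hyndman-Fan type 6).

12.25

Step 1: Sort the data: [11, 18, 20, 28, 29, 30, 31, 35]
Step 2: n = 8
Step 3: Using the exclusive quartile method:
  Q1 = 18.5
  Q2 (median) = 28.5
  Q3 = 30.75
  IQR = Q3 - Q1 = 30.75 - 18.5 = 12.25
Step 4: IQR = 12.25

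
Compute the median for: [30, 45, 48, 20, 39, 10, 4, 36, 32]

32

Step 1: Sort the data in ascending order: [4, 10, 20, 30, 32, 36, 39, 45, 48]
Step 2: The number of values is n = 9.
Step 3: Since n is odd, the median is the middle value at position 5: 32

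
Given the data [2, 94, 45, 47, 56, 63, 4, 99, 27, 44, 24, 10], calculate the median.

44.5

Step 1: Sort the data in ascending order: [2, 4, 10, 24, 27, 44, 45, 47, 56, 63, 94, 99]
Step 2: The number of values is n = 12.
Step 3: Since n is even, the median is the average of positions 6 and 7:
  Median = (44 + 45) / 2 = 44.5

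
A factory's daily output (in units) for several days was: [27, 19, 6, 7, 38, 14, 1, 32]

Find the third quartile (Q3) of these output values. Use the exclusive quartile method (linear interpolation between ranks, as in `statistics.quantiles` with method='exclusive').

30.75

Step 1: Sort the data: [1, 6, 7, 14, 19, 27, 32, 38]
Step 2: n = 8
Step 3: Using the exclusive quartile method:
  Q1 = 6.25
  Q2 (median) = 16.5
  Q3 = 30.75
  IQR = Q3 - Q1 = 30.75 - 6.25 = 24.5
Step 4: Q3 = 30.75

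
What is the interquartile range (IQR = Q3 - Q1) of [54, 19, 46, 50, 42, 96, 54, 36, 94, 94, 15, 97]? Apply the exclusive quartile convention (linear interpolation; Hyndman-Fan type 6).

56.5

Step 1: Sort the data: [15, 19, 36, 42, 46, 50, 54, 54, 94, 94, 96, 97]
Step 2: n = 12
Step 3: Using the exclusive quartile method:
  Q1 = 37.5
  Q2 (median) = 52
  Q3 = 94
  IQR = Q3 - Q1 = 94 - 37.5 = 56.5
Step 4: IQR = 56.5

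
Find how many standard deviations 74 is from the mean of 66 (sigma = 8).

1

Step 1: Recall the z-score formula: z = (x - mu) / sigma
Step 2: Substitute values: z = (74 - 66) / 8
Step 3: z = 8 / 8 = 1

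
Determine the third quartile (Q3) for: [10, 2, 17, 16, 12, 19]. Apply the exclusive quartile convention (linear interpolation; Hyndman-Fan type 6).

17.5

Step 1: Sort the data: [2, 10, 12, 16, 17, 19]
Step 2: n = 6
Step 3: Using the exclusive quartile method:
  Q1 = 8
  Q2 (median) = 14
  Q3 = 17.5
  IQR = Q3 - Q1 = 17.5 - 8 = 9.5
Step 4: Q3 = 17.5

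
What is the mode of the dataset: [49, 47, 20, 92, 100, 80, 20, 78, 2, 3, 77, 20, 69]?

20

Step 1: Count the frequency of each value:
  2: appears 1 time(s)
  3: appears 1 time(s)
  20: appears 3 time(s)
  47: appears 1 time(s)
  49: appears 1 time(s)
  69: appears 1 time(s)
  77: appears 1 time(s)
  78: appears 1 time(s)
  80: appears 1 time(s)
  92: appears 1 time(s)
  100: appears 1 time(s)
Step 2: The value 20 appears most frequently (3 times).
Step 3: Mode = 20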